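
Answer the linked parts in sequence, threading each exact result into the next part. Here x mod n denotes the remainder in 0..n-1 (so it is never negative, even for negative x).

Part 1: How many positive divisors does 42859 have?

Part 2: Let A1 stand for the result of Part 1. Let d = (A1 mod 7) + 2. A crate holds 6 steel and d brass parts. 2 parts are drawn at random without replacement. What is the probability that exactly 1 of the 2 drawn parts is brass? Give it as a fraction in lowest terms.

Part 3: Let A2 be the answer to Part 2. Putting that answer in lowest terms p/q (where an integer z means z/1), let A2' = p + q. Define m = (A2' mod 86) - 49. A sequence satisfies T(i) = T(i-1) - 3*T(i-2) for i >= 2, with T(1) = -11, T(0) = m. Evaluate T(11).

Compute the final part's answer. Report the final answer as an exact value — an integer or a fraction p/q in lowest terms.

-365

Part 1: 42859 is prime, so its only divisors are 1 and 42859; count = 2; answer 2
Part 2: A1 = 2; d = 4; total draws C(10,2) = 45; favorable C(4,1)*C(6,1) = 24; P = 8/15; answer 8/15
Part 3: A2 = 8/15; threaded value p + q = 23; m = -26; T(2) = 1*(-11) - 3*(-26) = 67; iterating: T(2)=67, T(3)=100, T(4)=-101, T(5)=-401, T(6)=-98, T(7)=1105, T(8)=1399, T(9)=-1916, T(10)=-6113, T(11)=-365; answer -365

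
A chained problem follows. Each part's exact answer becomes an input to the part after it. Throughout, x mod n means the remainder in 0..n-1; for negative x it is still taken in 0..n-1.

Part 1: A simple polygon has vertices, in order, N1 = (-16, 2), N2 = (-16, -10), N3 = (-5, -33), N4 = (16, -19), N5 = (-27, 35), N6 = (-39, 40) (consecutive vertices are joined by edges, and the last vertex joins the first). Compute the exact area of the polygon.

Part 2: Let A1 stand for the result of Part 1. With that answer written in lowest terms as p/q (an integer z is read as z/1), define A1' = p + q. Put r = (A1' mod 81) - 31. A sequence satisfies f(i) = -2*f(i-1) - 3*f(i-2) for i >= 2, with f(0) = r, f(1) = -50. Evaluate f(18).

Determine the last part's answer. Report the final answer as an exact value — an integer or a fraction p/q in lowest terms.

Part 1: cross terms: (-16*-10 - -16*2)=192, (-16*-33 - -5*-10)=478, (-5*-19 - 16*-33)=623, (16*35 - -27*-19)=47, (-27*40 - -39*35)=285, (-39*2 - -16*40)=562; twice the area = |2187| = 2187; area = 2187/2; answer 2187/2
Part 2: A1 = 2187/2; threaded value p + q = 2189; r = -29; f(2) = -2*(-50) - 3*(-29) = 187; iterating: f(2)=187, f(3)=-224, f(4)=-113, f(5)=898, f(6)=-1457, f(7)=220, f(8)=3931, f(9)=-8522, f(10)=5251, f(11)=15064, f(12)=-45881, f(13)=46570, f(14)=44503, f(15)=-228716, f(16)=323923, f(17)=38302, f(18)=-1048373; answer -1048373

-1048373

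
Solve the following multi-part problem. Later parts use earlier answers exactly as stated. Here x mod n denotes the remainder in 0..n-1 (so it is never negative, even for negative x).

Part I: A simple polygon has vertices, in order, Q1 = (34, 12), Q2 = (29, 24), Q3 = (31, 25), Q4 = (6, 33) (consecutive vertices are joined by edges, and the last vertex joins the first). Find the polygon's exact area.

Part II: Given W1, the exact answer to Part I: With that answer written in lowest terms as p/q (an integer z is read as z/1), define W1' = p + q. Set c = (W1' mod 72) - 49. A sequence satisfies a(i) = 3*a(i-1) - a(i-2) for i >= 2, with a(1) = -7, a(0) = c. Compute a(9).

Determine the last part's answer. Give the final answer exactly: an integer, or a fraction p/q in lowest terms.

-33880

Part I: cross terms: (34*24 - 29*12)=468, (29*25 - 31*24)=-19, (31*33 - 6*25)=873, (6*12 - 34*33)=-1050; twice the area = |272| = 272; area = 136; answer 136
Part II: W1 = 136; threaded value p + q = 137; c = 16; a(2) = 3*(-7) - 1*(16) = -37; iterating: a(2)=-37, a(3)=-104, a(4)=-275, a(5)=-721, a(6)=-1888, a(7)=-4943, a(8)=-12941, a(9)=-33880; answer -33880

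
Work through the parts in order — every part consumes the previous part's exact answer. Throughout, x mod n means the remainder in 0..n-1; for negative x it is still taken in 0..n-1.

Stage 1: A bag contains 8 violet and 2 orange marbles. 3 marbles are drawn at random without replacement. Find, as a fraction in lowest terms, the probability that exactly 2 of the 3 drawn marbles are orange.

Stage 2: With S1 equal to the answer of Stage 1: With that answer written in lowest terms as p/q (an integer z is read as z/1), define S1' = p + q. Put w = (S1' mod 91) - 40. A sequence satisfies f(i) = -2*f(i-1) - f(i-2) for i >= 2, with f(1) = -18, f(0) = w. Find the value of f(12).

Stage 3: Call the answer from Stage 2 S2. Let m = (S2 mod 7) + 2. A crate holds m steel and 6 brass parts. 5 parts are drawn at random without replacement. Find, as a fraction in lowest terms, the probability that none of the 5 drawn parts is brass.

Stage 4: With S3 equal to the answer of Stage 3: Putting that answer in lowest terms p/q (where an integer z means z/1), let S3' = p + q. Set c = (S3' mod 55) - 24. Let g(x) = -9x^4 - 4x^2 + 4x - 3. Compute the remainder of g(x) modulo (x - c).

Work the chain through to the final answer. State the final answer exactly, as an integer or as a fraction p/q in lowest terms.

Stage 1: total draws C(10,3) = 120; favorable C(2,2)*C(8,1) = 8; P = 1/15; answer 1/15
Stage 2: S1 = 1/15; threaded value p + q = 16; w = -24; f(2) = -2*(-18) - 1*(-24) = 60; iterating: f(2)=60, f(3)=-102, f(4)=144, f(5)=-186, f(6)=228, f(7)=-270, f(8)=312, f(9)=-354, f(10)=396, f(11)=-438, f(12)=480; answer 480
Stage 3: S2 = 480; m = 6; total draws C(12,5) = 792; favorable C(6,5) = 6; P = 1/132; answer 1/132
Stage 4: S3 = 1/132; threaded value p + q = 133; c = -1; remainder = value at the root: -9*(-1)^4 - 4*(-1)^2 + 4*(-1)^1 - 3 = (-9) + (-4) + (-4) + (-3) = -20; answer -20

-20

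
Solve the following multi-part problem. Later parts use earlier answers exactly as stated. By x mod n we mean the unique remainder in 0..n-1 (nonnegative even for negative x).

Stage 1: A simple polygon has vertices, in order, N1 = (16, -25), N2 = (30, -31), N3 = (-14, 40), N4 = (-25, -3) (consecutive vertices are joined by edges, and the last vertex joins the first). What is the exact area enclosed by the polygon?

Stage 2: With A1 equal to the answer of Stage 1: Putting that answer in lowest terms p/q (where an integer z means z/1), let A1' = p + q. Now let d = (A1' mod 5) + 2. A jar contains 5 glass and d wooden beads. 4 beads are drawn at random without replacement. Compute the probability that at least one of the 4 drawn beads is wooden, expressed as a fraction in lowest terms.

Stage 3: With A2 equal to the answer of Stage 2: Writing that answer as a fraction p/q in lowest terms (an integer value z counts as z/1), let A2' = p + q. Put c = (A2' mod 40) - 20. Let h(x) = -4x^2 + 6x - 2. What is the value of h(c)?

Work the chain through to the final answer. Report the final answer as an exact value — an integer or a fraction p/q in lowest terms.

Stage 1: cross terms: (16*-31 - 30*-25)=254, (30*40 - -14*-31)=766, (-14*-3 - -25*40)=1042, (-25*-25 - 16*-3)=673; twice the area = |2735| = 2735; area = 2735/2; answer 2735/2
Stage 2: A1 = 2735/2; threaded value p + q = 2737; d = 4; total draws C(9,4) = 126; complement C(5,4) = 5; favorable 126 - 5 = 121; P = 121/126; answer 121/126
Stage 3: A2 = 121/126; threaded value p + q = 247; c = -13; -4*(-13)^2 + 6*(-13)^1 - 2 = (-676) + (-78) + (-2) = -756; answer -756

-756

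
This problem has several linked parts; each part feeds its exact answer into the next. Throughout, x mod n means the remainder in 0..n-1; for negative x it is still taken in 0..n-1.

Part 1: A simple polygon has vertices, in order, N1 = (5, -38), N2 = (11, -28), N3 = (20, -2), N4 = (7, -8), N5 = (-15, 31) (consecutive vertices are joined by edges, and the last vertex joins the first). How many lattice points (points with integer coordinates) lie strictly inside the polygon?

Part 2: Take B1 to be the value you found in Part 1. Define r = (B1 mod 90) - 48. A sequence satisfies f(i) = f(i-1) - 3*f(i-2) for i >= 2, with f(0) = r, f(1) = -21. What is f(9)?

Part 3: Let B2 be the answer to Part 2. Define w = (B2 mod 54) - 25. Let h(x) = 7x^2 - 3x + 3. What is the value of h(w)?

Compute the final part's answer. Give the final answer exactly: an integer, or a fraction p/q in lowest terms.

1333

Part 1: cross terms: (5*-28 - 11*-38)=278, (11*-2 - 20*-28)=538, (20*-8 - 7*-2)=-146, (7*31 - -15*-8)=97, (-15*-38 - 5*31)=415; twice the area = |1182| = 1182; area = 591; boundary points = 2 + 1 + 1 + 1 + 1 = 6; strictly interior points = area - boundary/2 + 1 = 589; answer 589
Part 2: B1 = 589; r = 1; f(2) = 1*(-21) - 3*(1) = -24; iterating: f(2)=-24, f(3)=39, f(4)=111, f(5)=-6, f(6)=-339, f(7)=-321, f(8)=696, f(9)=1659; answer 1659
Part 3: B2 = 1659; w = 14; 7*(14)^2 - 3*(14)^1 + 3 = (1372) + (-42) + (3) = 1333; answer 1333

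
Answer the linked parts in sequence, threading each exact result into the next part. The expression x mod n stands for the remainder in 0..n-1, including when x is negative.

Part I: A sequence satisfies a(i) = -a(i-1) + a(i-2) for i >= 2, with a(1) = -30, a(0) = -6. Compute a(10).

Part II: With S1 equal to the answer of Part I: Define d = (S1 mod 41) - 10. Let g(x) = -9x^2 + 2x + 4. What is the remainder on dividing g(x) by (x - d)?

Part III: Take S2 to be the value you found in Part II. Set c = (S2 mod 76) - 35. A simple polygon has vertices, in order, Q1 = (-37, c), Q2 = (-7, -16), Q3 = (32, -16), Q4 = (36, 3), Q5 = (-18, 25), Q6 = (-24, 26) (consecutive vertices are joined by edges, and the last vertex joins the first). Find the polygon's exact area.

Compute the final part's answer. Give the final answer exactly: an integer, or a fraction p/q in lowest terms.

1645

Part I: a(2) = -1*(-30) + 1*(-6) = 24; iterating: a(2)=24, a(3)=-54, a(4)=78, a(5)=-132, a(6)=210, a(7)=-342, a(8)=552, a(9)=-894, a(10)=1446; answer 1446
Part II: S1 = 1446; d = 1; remainder = value at the root: -9*(1)^2 + 2*(1)^1 + 4 = (-9) + (2) + (4) = -3; answer -3
Part III: S2 = -3; c = 38; cross terms: (-37*-16 - -7*38)=858, (-7*-16 - 32*-16)=624, (32*3 - 36*-16)=672, (36*25 - -18*3)=954, (-18*26 - -24*25)=132, (-24*38 - -37*26)=50; twice the area = |3290| = 3290; area = 1645; answer 1645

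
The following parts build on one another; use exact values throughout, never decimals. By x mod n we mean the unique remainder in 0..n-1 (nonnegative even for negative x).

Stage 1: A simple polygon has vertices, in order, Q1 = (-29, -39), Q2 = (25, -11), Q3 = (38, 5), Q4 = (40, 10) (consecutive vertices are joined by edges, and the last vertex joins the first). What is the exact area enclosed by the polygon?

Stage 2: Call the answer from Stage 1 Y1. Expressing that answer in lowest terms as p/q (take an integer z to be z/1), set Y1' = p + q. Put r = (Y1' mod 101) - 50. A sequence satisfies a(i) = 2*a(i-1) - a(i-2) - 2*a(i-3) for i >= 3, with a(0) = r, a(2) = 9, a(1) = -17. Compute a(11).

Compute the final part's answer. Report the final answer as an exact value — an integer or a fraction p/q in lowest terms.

-1397

Stage 1: cross terms: (-29*-11 - 25*-39)=1294, (25*5 - 38*-11)=543, (38*10 - 40*5)=180, (40*-39 - -29*10)=-1270; twice the area = |747| = 747; area = 747/2; answer 747/2
Stage 2: Y1 = 747/2; threaded value p + q = 749; r = -8; a(3) = 2*(9) - 1*(-17) - 2*(-8) = 51; iterating: a(3)=51, a(4)=127, a(5)=185, a(6)=141, a(7)=-157, a(8)=-825, a(9)=-1775, a(10)=-2411, a(11)=-1397; answer -1397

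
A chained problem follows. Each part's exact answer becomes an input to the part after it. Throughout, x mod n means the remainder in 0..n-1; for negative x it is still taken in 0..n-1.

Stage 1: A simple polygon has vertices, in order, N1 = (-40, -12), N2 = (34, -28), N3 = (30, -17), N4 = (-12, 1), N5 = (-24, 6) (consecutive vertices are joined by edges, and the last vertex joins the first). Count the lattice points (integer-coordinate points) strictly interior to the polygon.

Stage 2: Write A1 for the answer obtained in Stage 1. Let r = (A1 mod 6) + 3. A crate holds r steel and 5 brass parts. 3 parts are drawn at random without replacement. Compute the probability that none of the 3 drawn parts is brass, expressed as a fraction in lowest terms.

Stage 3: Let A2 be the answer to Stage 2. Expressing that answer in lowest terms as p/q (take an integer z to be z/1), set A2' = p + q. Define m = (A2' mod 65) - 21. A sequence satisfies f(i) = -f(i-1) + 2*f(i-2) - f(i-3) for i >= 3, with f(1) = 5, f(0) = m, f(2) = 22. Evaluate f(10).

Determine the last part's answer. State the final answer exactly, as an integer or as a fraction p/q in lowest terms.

Stage 1: cross terms: (-40*-28 - 34*-12)=1528, (34*-17 - 30*-28)=262, (30*1 - -12*-17)=-174, (-12*6 - -24*1)=-48, (-24*-12 - -40*6)=528; twice the area = |2096| = 2096; area = 1048; boundary points = 2 + 1 + 6 + 1 + 2 = 12; strictly interior points = area - boundary/2 + 1 = 1043; answer 1043
Stage 2: A1 = 1043; r = 8; total draws C(13,3) = 286; favorable C(8,3) = 56; P = 28/143; answer 28/143
Stage 3: A2 = 28/143; threaded value p + q = 171; m = 20; f(3) = -1*(22) + 2*(5) - 1*(20) = -32; iterating: f(3)=-32, f(4)=71, f(5)=-157, f(6)=331, f(7)=-716, f(8)=1535, f(9)=-3298, f(10)=7084; answer 7084

7084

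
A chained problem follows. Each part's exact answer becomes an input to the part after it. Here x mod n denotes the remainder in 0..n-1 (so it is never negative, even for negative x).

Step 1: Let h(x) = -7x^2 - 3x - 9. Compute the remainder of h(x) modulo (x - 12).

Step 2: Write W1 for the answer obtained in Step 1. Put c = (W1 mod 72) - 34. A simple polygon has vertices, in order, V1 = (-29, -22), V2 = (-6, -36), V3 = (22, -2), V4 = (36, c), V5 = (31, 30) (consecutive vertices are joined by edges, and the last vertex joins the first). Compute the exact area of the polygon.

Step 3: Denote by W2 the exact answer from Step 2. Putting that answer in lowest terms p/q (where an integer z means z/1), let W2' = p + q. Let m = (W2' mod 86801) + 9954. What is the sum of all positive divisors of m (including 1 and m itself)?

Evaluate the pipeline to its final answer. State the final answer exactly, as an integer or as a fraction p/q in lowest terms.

16244

Step 1: remainder = value at the root: -7*(12)^2 - 3*(12)^1 - 9 = (-1008) + (-36) + (-9) = -1053; answer -1053
Step 2: W1 = -1053; c = -7; cross terms: (-29*-36 - -6*-22)=912, (-6*-2 - 22*-36)=804, (22*-7 - 36*-2)=-82, (36*30 - 31*-7)=1297, (31*-22 - -29*30)=188; twice the area = |3119| = 3119; area = 3119/2; answer 3119/2
Step 3: W2 = 3119/2; threaded value p + q = 3121; m = 13075; 13075 = 5^2 * 523; sigma = (1 + 5 + 25) * (1 + 523) = 31 * 524 = 16244; answer 16244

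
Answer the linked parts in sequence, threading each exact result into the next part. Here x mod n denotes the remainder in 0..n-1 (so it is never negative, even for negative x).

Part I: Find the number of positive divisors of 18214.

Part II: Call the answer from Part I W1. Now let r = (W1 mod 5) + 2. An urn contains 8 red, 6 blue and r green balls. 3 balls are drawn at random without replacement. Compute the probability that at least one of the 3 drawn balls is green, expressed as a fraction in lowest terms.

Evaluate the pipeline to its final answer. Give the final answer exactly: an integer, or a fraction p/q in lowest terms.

605/969

Part I: 18214 = 2 * 7 * 1301; number of divisors = (1+1) * (1+1) * (1+1) = 8; answer 8
Part II: W1 = 8; r = 5; total draws C(19,3) = 969; complement C(14,3) = 364; favorable 969 - 364 = 605; P = 605/969; answer 605/969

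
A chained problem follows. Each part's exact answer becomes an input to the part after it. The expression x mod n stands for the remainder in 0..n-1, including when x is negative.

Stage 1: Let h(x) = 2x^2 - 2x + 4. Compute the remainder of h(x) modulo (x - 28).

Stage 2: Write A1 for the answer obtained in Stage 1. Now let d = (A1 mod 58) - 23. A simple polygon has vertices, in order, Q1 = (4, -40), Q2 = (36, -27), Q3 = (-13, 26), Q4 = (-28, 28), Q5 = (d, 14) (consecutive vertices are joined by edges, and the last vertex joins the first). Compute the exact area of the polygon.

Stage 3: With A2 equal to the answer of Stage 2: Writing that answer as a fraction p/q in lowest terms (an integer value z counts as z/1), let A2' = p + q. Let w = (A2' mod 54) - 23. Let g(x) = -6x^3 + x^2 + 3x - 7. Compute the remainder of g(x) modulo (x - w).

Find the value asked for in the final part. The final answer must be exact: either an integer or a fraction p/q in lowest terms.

Stage 1: remainder = value at the root: 2*(28)^2 - 2*(28)^1 + 4 = (1568) + (-56) + (4) = 1516; answer 1516
Stage 2: A1 = 1516; d = -15; cross terms: (4*-27 - 36*-40)=1332, (36*26 - -13*-27)=585, (-13*28 - -28*26)=364, (-28*14 - -15*28)=28, (-15*-40 - 4*14)=544; twice the area = |2853| = 2853; area = 2853/2; answer 2853/2
Stage 3: A2 = 2853/2; threaded value p + q = 2855; w = 24; remainder = value at the root: -6*(24)^3 + 1*(24)^2 + 3*(24)^1 - 7 = (-82944) + (576) + (72) + (-7) = -82303; answer -82303

-82303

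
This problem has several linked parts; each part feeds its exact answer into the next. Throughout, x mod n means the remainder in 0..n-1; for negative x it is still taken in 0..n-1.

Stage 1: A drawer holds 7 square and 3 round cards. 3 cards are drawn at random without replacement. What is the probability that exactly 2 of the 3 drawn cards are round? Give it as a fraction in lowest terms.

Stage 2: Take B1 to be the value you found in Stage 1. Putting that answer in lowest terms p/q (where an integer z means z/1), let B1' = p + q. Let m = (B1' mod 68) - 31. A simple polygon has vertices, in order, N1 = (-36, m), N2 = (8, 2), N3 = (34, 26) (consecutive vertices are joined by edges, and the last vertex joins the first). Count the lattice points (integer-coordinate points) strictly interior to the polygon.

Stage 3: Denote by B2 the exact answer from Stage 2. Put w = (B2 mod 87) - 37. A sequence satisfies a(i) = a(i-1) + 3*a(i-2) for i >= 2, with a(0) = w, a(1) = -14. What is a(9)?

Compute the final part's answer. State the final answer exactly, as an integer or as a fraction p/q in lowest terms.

Stage 1: total draws C(10,3) = 120; favorable C(3,2)*C(7,1) = 21; P = 7/40; answer 7/40
Stage 2: B1 = 7/40; threaded value p + q = 47; m = 16; cross terms: (-36*2 - 8*16)=-200, (8*26 - 34*2)=140, (34*16 - -36*26)=1480; twice the area = |1420| = 1420; area = 710; boundary points = 2 + 2 + 10 = 14; strictly interior points = area - boundary/2 + 1 = 704; answer 704
Stage 3: B2 = 704; w = -29; a(2) = 1*(-14) + 3*(-29) = -101; iterating: a(2)=-101, a(3)=-143, a(4)=-446, a(5)=-875, a(6)=-2213, a(7)=-4838, a(8)=-11477, a(9)=-25991; answer -25991

-25991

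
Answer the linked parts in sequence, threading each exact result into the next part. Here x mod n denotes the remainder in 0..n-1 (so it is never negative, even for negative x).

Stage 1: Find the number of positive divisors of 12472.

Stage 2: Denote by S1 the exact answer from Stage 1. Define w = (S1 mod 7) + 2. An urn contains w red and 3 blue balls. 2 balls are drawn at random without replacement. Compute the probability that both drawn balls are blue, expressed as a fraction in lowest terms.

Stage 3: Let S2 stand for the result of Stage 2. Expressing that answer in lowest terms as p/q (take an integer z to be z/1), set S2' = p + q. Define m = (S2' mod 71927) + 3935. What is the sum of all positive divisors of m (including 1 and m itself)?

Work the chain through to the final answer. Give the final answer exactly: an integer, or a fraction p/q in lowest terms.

4512

Stage 1: 12472 = 2^3 * 1559; number of divisors = (3+1) * (1+1) = 8; answer 8
Stage 2: S1 = 8; w = 3; total draws C(6,2) = 15; favorable C(3,2) = 3; P = 1/5; answer 1/5
Stage 3: S2 = 1/5; threaded value p + q = 6; m = 3941; 3941 = 7 * 563; sigma = (1 + 7) * (1 + 563) = 8 * 564 = 4512; answer 4512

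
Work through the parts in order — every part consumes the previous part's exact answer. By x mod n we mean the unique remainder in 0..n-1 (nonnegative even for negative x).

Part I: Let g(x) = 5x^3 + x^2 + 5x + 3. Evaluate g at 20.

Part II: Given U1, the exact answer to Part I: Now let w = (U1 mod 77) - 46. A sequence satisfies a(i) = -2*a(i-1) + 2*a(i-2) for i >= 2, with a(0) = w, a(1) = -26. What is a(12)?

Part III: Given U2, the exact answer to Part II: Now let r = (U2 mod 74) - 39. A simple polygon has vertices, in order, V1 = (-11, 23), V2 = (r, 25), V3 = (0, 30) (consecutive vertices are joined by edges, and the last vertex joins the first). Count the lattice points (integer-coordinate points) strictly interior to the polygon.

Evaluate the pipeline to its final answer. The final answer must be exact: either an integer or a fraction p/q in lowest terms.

Part I: 5*(20)^3 + 1*(20)^2 + 5*(20)^1 + 3 = (40000) + (400) + (100) + (3) = 40503; answer 40503
Part II: U1 = 40503; w = -45; a(2) = -2*(-26) + 2*(-45) = -38; iterating: a(2)=-38, a(3)=24, a(4)=-124, a(5)=296, a(6)=-840, a(7)=2272, a(8)=-6224, a(9)=16992, a(10)=-46432, a(11)=126848, a(12)=-346560; answer -346560
Part III: U2 = -346560; r = 17; cross terms: (-11*25 - 17*23)=-666, (17*30 - 0*25)=510, (0*23 - -11*30)=330; twice the area = |174| = 174; area = 87; boundary points = 2 + 1 + 1 = 4; strictly interior points = area - boundary/2 + 1 = 86; answer 86

86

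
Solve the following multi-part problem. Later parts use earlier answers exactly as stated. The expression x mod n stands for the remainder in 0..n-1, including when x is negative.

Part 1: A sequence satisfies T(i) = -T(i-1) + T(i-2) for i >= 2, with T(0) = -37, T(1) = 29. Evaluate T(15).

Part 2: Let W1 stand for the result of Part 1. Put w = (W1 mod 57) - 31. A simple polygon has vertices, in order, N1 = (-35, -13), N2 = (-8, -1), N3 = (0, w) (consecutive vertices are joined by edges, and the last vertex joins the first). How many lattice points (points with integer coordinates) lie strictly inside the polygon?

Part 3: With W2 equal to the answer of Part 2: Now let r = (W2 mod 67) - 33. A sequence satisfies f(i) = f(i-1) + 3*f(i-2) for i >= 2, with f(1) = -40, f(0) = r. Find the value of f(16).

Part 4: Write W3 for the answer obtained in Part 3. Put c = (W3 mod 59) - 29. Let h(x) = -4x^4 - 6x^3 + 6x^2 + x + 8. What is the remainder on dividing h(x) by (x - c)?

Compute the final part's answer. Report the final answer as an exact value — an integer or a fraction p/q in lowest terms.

Part 1: T(2) = -1*(29) + 1*(-37) = -66; iterating: T(2)=-66, T(3)=95, T(4)=-161, T(5)=256, T(6)=-417, T(7)=673, T(8)=-1090, T(9)=1763, T(10)=-2853, T(11)=4616, T(12)=-7469, T(13)=12085, T(14)=-19554, T(15)=31639; answer 31639
Part 2: W1 = 31639; w = -27; cross terms: (-35*-1 - -8*-13)=-69, (-8*-27 - 0*-1)=216, (0*-13 - -35*-27)=-945; twice the area = |-798| = 798; area = 399; boundary points = 3 + 2 + 7 = 12; strictly interior points = area - boundary/2 + 1 = 394; answer 394
Part 3: W2 = 394; r = 26; f(2) = 1*(-40) + 3*(26) = 38; iterating: f(2)=38, f(3)=-82, f(4)=32, f(5)=-214, f(6)=-118, f(7)=-760, f(8)=-1114, f(9)=-3394, f(10)=-6736, f(11)=-16918, f(12)=-37126, f(13)=-87880, f(14)=-199258, f(15)=-462898, f(16)=-1060672; answer -1060672
Part 4: W3 = -1060672; c = 1; remainder = value at the root: -4*(1)^4 - 6*(1)^3 + 6*(1)^2 + 1*(1)^1 + 8 = (-4) + (-6) + (6) + (1) + (8) = 5; answer 5

5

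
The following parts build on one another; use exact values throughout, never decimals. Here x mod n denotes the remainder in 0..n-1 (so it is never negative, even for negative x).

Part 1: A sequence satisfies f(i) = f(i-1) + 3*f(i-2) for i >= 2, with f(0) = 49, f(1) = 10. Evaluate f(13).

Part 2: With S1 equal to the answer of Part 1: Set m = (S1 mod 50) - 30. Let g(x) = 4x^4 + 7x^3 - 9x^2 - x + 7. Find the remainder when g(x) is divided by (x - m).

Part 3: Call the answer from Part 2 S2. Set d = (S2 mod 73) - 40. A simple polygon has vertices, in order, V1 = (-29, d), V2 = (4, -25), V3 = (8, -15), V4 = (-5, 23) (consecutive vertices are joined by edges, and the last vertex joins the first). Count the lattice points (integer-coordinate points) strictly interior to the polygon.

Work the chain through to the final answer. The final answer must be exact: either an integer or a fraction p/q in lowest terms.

Part 1: f(2) = 1*(10) + 3*(49) = 157; iterating: f(2)=157, f(3)=187, f(4)=658, f(5)=1219, f(6)=3193, f(7)=6850, f(8)=16429, f(9)=36979, f(10)=86266, f(11)=197203, f(12)=456001, f(13)=1047610; answer 1047610
Part 2: S1 = 1047610; m = -20; remainder = value at the root: 4*(-20)^4 + 7*(-20)^3 - 9*(-20)^2 - 1*(-20)^1 + 7 = (640000) + (-56000) + (-3600) + (20) + (7) = 580427; answer 580427
Part 3: S2 = 580427; d = -36; cross terms: (-29*-25 - 4*-36)=869, (4*-15 - 8*-25)=140, (8*23 - -5*-15)=109, (-5*-36 - -29*23)=847; twice the area = |1965| = 1965; area = 1965/2; boundary points = 11 + 2 + 1 + 1 = 15; strictly interior points = area - boundary/2 + 1 = 976; answer 976

976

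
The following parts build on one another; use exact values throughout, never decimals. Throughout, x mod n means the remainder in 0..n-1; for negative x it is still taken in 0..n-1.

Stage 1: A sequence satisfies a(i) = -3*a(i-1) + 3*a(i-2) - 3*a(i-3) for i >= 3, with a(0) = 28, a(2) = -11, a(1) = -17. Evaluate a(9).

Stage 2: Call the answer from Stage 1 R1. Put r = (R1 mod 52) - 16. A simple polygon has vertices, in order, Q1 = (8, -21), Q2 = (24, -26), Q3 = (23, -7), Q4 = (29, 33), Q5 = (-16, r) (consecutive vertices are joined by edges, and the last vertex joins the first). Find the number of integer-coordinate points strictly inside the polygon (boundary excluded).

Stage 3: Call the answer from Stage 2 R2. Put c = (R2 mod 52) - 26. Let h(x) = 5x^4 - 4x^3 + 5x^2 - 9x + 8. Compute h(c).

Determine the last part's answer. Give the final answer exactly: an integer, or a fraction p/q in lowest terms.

97388

Stage 1: a(3) = -3*(-11) + 3*(-17) - 3*(28) = -102; iterating: a(3)=-102, a(4)=324, a(5)=-1245, a(6)=5013, a(7)=-19746, a(8)=78012, a(9)=-308313; answer -308313
Stage 2: R1 = -308313; r = 31; cross terms: (8*-26 - 24*-21)=296, (24*-7 - 23*-26)=430, (23*33 - 29*-7)=962, (29*31 - -16*33)=1427, (-16*-21 - 8*31)=88; twice the area = |3203| = 3203; area = 3203/2; boundary points = 1 + 1 + 2 + 1 + 4 = 9; strictly interior points = area - boundary/2 + 1 = 1598; answer 1598
Stage 3: R2 = 1598; c = 12; 5*(12)^4 - 4*(12)^3 + 5*(12)^2 - 9*(12)^1 + 8 = (103680) + (-6912) + (720) + (-108) + (8) = 97388; answer 97388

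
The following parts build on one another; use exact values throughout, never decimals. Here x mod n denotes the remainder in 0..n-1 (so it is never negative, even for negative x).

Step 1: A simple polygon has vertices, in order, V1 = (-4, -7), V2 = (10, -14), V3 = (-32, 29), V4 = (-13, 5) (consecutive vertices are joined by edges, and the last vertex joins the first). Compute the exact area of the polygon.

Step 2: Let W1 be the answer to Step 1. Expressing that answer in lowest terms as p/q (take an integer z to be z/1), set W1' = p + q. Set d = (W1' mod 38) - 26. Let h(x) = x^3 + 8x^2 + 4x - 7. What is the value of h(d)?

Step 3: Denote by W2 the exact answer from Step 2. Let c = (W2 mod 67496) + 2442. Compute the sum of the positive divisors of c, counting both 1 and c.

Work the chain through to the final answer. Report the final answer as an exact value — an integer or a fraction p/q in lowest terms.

Step 1: cross terms: (-4*-14 - 10*-7)=126, (10*29 - -32*-14)=-158, (-32*5 - -13*29)=217, (-13*-7 - -4*5)=111; twice the area = |296| = 296; area = 148; answer 148
Step 2: W1 = 148; threaded value p + q = 149; d = 9; 1*(9)^3 + 8*(9)^2 + 4*(9)^1 - 7 = (729) + (648) + (36) + (-7) = 1406; answer 1406
Step 3: W2 = 1406; c = 3848; 3848 = 2^3 * 13 * 37; sigma = (1 + 2 + 4 + 8) * (1 + 13) * (1 + 37) = 15 * 14 * 38 = 7980; answer 7980

7980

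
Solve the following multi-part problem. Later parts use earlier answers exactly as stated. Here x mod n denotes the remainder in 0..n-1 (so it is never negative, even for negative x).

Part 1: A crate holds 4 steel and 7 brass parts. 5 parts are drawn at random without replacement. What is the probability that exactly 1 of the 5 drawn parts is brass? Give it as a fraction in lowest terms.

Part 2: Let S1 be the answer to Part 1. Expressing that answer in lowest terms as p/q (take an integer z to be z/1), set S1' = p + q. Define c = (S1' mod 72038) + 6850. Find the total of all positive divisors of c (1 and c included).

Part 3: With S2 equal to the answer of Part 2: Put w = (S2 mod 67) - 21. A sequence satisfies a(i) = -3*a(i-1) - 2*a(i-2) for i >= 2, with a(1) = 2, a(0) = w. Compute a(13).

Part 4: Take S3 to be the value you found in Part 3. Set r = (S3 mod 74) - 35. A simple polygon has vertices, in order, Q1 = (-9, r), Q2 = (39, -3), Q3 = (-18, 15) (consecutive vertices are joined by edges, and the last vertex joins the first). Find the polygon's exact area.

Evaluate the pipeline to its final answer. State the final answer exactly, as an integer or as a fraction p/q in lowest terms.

Part 1: total draws C(11,5) = 462; favorable C(7,1)*C(4,4) = 7; P = 1/66; answer 1/66
Part 2: S1 = 1/66; threaded value p + q = 67; c = 6917; 6917 is prime, so its only divisors are 1 and 6917; sigma = 1 + 6917 = 6918; answer 6918
Part 3: S2 = 6918; w = -4; a(2) = -3*(2) - 2*(-4) = 2; iterating: a(2)=2, a(3)=-10, a(4)=26, a(5)=-58, a(6)=122, a(7)=-250, a(8)=506, a(9)=-1018, a(10)=2042, a(11)=-4090, a(12)=8186, a(13)=-16378; answer -16378
Part 4: S3 = -16378; r = 15; cross terms: (-9*-3 - 39*15)=-558, (39*15 - -18*-3)=531, (-18*15 - -9*15)=-135; twice the area = |-162| = 162; area = 81; answer 81

81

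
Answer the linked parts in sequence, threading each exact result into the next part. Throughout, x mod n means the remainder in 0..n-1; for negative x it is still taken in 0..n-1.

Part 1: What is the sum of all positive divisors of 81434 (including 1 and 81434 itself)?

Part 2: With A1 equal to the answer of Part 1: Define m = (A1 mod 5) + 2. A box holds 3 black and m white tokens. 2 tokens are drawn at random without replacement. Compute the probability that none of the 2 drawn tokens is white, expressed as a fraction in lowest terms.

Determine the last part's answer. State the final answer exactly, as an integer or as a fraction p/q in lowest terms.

Part 1: 81434 = 2 * 19 * 2143; sigma = (1 + 2) * (1 + 19) * (1 + 2143) = 3 * 20 * 2144 = 128640; answer 128640
Part 2: A1 = 128640; m = 2; total draws C(5,2) = 10; favorable C(3,2) = 3; P = 3/10; answer 3/10

3/10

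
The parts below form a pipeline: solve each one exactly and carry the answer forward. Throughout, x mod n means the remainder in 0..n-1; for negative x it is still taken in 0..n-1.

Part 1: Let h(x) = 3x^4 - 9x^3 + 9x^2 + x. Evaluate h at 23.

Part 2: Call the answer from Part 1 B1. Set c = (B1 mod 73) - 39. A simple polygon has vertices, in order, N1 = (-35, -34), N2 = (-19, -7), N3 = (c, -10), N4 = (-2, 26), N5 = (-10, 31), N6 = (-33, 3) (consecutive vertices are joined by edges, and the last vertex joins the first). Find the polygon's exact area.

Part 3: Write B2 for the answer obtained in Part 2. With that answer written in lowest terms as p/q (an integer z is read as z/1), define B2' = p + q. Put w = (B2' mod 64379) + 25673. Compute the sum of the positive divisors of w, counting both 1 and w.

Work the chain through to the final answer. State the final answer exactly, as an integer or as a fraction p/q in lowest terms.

Part 1: 3*(23)^4 - 9*(23)^3 + 9*(23)^2 + 1*(23)^1 = (839523) + (-109503) + (4761) + (23) = 734804; answer 734804
Part 2: B1 = 734804; c = 20; cross terms: (-35*-7 - -19*-34)=-401, (-19*-10 - 20*-7)=330, (20*26 - -2*-10)=500, (-2*31 - -10*26)=198, (-10*3 - -33*31)=993, (-33*-34 - -35*3)=1227; twice the area = |2847| = 2847; area = 2847/2; answer 2847/2
Part 3: B2 = 2847/2; threaded value p + q = 2849; w = 28522; 28522 = 2 * 13 * 1097; sigma = (1 + 2) * (1 + 13) * (1 + 1097) = 3 * 14 * 1098 = 46116; answer 46116

46116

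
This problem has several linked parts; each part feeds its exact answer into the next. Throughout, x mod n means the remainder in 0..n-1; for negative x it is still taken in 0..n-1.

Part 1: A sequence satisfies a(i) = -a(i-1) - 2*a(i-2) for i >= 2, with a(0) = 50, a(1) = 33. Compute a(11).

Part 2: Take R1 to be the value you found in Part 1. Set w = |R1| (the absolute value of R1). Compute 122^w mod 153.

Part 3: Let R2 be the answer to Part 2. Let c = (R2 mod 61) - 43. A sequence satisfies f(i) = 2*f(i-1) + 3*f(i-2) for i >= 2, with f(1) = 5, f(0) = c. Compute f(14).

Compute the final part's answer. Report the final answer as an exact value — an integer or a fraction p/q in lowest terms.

Part 1: a(2) = -1*(33) - 2*(50) = -133; iterating: a(2)=-133, a(3)=67, a(4)=199, a(5)=-333, a(6)=-65, a(7)=731, a(8)=-601, a(9)=-861, a(10)=2063, a(11)=-341; answer -341
Part 2: R1 = -341; w = 341; squarings mod 153: 122^1=122, 122^2=43, 122^4=13, 122^8=16, 122^16=103, 122^32=52, 122^64=103, 122^128=52, 122^256=103; 122^341 = 122^1 * 122^4 * 122^16 * 122^64 * 122^256 = 56 (mod 153); answer 56
Part 3: R2 = 56; c = 13; f(2) = 2*(5) + 3*(13) = 49; iterating: f(2)=49, f(3)=113, f(4)=373, f(5)=1085, f(6)=3289, f(7)=9833, f(8)=29533, f(9)=88565, f(10)=265729, f(11)=797153, f(12)=2391493, f(13)=7174445, f(14)=21523369; answer 21523369

21523369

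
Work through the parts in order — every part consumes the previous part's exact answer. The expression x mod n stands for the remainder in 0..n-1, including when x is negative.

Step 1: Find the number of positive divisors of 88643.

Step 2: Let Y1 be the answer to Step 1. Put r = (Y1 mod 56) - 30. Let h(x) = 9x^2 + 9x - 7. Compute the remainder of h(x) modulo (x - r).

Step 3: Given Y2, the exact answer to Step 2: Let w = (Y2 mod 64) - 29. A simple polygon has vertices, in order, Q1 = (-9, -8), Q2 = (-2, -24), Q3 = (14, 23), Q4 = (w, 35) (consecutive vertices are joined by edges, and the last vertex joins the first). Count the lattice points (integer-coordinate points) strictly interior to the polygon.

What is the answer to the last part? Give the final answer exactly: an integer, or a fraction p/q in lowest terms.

892

Step 1: 88643 is prime, so its only divisors are 1 and 88643; count = 2; answer 2
Step 2: Y1 = 2; r = -28; remainder = value at the root: 9*(-28)^2 + 9*(-28)^1 - 7 = (7056) + (-252) + (-7) = 6797; answer 6797
Step 3: Y2 = 6797; w = -16; cross terms: (-9*-24 - -2*-8)=200, (-2*23 - 14*-24)=290, (14*35 - -16*23)=858, (-16*-8 - -9*35)=443; twice the area = |1791| = 1791; area = 1791/2; boundary points = 1 + 1 + 6 + 1 = 9; strictly interior points = area - boundary/2 + 1 = 892; answer 892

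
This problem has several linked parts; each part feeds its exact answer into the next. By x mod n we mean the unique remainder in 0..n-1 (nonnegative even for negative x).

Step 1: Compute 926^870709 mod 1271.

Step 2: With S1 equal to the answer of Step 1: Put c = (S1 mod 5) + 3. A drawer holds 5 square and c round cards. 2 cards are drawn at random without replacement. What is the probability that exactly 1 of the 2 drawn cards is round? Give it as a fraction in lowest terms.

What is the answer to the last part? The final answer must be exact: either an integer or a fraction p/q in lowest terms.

Step 1: squarings mod 1271: 926^1=926, 926^2=822, 926^4=783, 926^8=467, 926^16=748, 926^32=264, 926^64=1062, 926^128=467, 926^256=748, 926^512=264, 926^1024=1062, 926^2048=467, 926^4096=748, 926^8192=264, 926^16384=1062, 926^32768=467, 926^65536=748, 926^131072=264, 926^262144=1062, 926^524288=467; 926^870709 = 926^1 * 926^4 * 926^16 * 926^32 * 926^256 * 926^2048 * 926^16384 * 926^65536 * 926^262144 * 926^524288 = 395 (mod 1271); answer 395
Step 2: S1 = 395; c = 3; total draws C(8,2) = 28; favorable C(3,1)*C(5,1) = 15; P = 15/28; answer 15/28

15/28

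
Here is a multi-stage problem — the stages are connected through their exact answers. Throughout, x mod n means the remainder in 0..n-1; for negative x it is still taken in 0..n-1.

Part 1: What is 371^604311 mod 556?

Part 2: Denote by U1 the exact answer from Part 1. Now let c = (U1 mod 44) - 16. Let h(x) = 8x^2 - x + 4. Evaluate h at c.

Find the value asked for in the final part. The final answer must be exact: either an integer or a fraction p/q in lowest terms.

209

Part 1: squarings mod 556: 371^1=371, 371^2=309, 371^4=405, 371^8=5, 371^16=25, 371^32=69, 371^64=313, 371^128=113, 371^256=537, 371^512=361, 371^1024=217, 371^2048=385, 371^4096=329, 371^8192=377, 371^16384=349, 371^32768=37, 371^65536=257, 371^131072=441, 371^262144=437, 371^524288=261; 371^604311 = 371^1 * 371^2 * 371^4 * 371^16 * 371^128 * 371^2048 * 371^4096 * 371^8192 * 371^65536 * 371^524288 = 187 (mod 556); answer 187
Part 2: U1 = 187; c = -5; 8*(-5)^2 - 1*(-5)^1 + 4 = (200) + (5) + (4) = 209; answer 209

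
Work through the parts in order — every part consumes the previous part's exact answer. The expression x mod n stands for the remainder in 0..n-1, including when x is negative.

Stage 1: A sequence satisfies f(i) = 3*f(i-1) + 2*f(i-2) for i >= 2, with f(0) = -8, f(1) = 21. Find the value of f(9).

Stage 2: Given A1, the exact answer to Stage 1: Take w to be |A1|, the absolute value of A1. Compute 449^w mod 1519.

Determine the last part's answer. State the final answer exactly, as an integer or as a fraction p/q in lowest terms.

246

Stage 1: f(2) = 3*(21) + 2*(-8) = 47; iterating: f(2)=47, f(3)=183, f(4)=643, f(5)=2295, f(6)=8171, f(7)=29103, f(8)=103651, f(9)=369159; answer 369159
Stage 2: A1 = 369159; w = 369159; squarings mod 1519: 449^1=449, 449^2=1093, 449^4=715, 449^8=841, 449^16=946, 449^32=225, 449^64=498, 449^128=407, 449^256=78, 449^512=8, 449^1024=64, 449^2048=1058, 449^4096=1380, 449^8192=1093, 449^16384=715, 449^32768=841, 449^65536=946, 449^131072=225, 449^262144=498; 449^369159 = 449^1 * 449^2 * 449^4 * 449^512 * 449^8192 * 449^32768 * 449^65536 * 449^262144 = 246 (mod 1519); answer 246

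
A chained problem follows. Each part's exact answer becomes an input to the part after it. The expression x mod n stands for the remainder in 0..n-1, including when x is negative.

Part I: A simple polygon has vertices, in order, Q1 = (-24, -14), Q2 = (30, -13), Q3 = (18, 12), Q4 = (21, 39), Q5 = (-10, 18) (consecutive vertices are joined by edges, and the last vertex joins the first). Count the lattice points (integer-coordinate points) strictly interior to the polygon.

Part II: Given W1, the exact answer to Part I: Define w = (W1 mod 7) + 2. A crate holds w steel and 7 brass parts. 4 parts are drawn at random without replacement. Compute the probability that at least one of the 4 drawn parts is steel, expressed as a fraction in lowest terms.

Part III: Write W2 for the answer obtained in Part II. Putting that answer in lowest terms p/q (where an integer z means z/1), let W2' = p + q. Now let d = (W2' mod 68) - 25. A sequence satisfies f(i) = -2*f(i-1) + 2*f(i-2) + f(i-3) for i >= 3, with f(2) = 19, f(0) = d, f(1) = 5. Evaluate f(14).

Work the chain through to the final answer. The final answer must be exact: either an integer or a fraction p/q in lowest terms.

Part I: cross terms: (-24*-13 - 30*-14)=732, (30*12 - 18*-13)=594, (18*39 - 21*12)=450, (21*18 - -10*39)=768, (-10*-14 - -24*18)=572; twice the area = |3116| = 3116; area = 1558; boundary points = 1 + 1 + 3 + 1 + 2 = 8; strictly interior points = area - boundary/2 + 1 = 1555; answer 1555
Part II: W1 = 1555; w = 3; total draws C(10,4) = 210; complement C(7,4) = 35; favorable 210 - 35 = 175; P = 5/6; answer 5/6
Part III: W2 = 5/6; threaded value p + q = 11; d = -14; f(3) = -2*(19) + 2*(5) + 1*(-14) = -42; iterating: f(3)=-42, f(4)=127, f(5)=-319, f(6)=850, f(7)=-2211, f(8)=5803, f(9)=-15178, f(10)=39751, f(11)=-104055, f(12)=272434, f(13)=-713227, f(14)=1867267; answer 1867267

1867267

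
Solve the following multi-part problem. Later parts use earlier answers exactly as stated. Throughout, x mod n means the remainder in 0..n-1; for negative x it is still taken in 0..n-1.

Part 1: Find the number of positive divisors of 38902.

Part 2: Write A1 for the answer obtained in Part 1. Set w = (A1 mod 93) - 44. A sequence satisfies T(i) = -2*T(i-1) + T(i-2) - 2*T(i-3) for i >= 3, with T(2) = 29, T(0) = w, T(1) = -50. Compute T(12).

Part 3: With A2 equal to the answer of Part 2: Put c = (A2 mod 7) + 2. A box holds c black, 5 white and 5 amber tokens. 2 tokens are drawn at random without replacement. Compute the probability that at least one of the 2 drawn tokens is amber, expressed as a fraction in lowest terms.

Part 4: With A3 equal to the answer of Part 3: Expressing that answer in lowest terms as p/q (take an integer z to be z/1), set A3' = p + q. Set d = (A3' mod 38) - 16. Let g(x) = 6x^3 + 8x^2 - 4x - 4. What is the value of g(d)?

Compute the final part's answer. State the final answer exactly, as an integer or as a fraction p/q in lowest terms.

Part 1: 38902 = 2 * 53 * 367; number of divisors = (1+1) * (1+1) * (1+1) = 8; answer 8
Part 2: A1 = 8; w = -36; T(3) = -2*(29) + 1*(-50) - 2*(-36) = -36; iterating: T(3)=-36, T(4)=201, T(5)=-496, T(6)=1265, T(7)=-3428, T(8)=9113, T(9)=-24184, T(10)=64337, T(11)=-171084, T(12)=454873; answer 454873
Part 3: A2 = 454873; c = 8; total draws C(18,2) = 153; complement C(13,2) = 78; favorable 153 - 78 = 75; P = 25/51; answer 25/51
Part 4: A3 = 25/51; threaded value p + q = 76; d = -16; 6*(-16)^3 + 8*(-16)^2 - 4*(-16)^1 - 4 = (-24576) + (2048) + (64) + (-4) = -22468; answer -22468

-22468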